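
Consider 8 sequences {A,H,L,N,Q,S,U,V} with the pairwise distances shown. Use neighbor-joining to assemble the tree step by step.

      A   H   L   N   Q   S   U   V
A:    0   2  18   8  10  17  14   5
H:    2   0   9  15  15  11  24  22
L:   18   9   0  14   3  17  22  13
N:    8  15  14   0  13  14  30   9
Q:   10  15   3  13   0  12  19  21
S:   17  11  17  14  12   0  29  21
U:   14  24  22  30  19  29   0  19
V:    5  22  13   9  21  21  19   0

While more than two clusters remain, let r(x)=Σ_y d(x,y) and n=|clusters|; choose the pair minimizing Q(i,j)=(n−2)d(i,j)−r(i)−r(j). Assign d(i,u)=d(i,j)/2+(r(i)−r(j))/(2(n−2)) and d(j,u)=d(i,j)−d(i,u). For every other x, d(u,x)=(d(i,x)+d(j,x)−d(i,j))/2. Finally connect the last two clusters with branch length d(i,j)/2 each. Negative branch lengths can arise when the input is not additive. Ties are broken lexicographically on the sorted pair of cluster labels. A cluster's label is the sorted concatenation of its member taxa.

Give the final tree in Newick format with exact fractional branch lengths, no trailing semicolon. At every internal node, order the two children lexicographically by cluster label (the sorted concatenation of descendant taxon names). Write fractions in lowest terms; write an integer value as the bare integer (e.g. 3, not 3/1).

(((A:-23/32,U:471/32):35/32,(((H:69/20,S:151/20):2,(L:7/4,Q:5/4):17/4):13/8,N:23/4):103/32):125/64,V:125/64)

iteration 1: select L,Q (d=3, Q=-171); attach at lengths (7/4, 5/4); label the merged cluster LQ
  updated: d(A,LQ)=25/2, d(H,LQ)=21/2, d(LQ,N)=12, d(LQ,S)=13, d(LQ,U)=19, d(LQ,V)=31/2
iteration 2: select H,S (d=11, Q=-269/2); attach at lengths (69/20, 151/20); label the merged cluster HS
  updated: d(A,HS)=4, d(HS,LQ)=25/4, d(HS,N)=9, d(HS,U)=21, d(HS,V)=16
iteration 3: select HS,LQ (d=25/4, Q=-193/2); attach at lengths (2, 17/4); label the merged cluster HLQS
  updated: d(A,HLQS)=41/8, d(HLQS,N)=59/8, d(HLQS,U)=135/8, d(HLQS,V)=101/8
iteration 4: select HLQS,N (d=59/8, Q=-297/4); attach at lengths (13/8, 23/4); label the merged cluster HLNQS
  updated: d(A,HLNQS)=23/8, d(HLNQS,U)=79/4, d(HLNQS,V)=57/8
iteration 5: select A,U (d=14, Q=-373/8); attach at lengths (-23/32, 471/32); label the merged cluster AU
  updated: d(AU,HLNQS)=69/16, d(AU,V)=5
iteration 6: select AU,HLNQS (d=69/16, Q=-263/16); attach at lengths (35/32, 103/32); label the merged cluster AHLNQSU
  updated: d(AHLNQSU,V)=125/32
iteration 7: select AHLNQSU,V (d=125/32); attach at lengths (125/64, 125/64); label the merged cluster AHLNQSUV
final tree: (((A:-23/32,U:471/32):35/32,(((H:69/20,S:151/20):2,(L:7/4,Q:5/4):17/4):13/8,N:23/4):103/32):125/64,V:125/64)
total length: 1595/32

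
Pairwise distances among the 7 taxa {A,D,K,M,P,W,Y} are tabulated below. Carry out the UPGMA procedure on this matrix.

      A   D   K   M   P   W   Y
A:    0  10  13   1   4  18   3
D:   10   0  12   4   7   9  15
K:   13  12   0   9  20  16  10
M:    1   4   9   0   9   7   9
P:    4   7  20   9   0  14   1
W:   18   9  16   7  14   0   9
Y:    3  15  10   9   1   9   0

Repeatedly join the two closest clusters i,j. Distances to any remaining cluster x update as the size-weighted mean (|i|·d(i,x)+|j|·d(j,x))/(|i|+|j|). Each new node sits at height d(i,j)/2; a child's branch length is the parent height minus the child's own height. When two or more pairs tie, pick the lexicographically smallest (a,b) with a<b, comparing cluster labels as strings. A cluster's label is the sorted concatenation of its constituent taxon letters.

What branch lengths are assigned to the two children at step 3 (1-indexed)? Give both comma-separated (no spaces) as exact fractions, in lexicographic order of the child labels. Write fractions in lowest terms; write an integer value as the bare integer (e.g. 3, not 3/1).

21/8,21/8

step 1: merge (A,M) at d=1; branch lengths A→1/2, M→1/2; new cluster AM
  updated: d(AM,D)=7, d(AM,K)=11, d(AM,P)=13/2, d(AM,W)=25/2, d(AM,Y)=6
step 2: merge (P,Y) at d=1; branch lengths P→1/2, Y→1/2; new cluster PY
  updated: d(AM,PY)=25/4, d(D,PY)=11, d(K,PY)=15, d(PY,W)=23/2
step 3: merge (AM,PY) at d=25/4; branch lengths AM→21/8, PY→21/8; new cluster AMPY
  updated: d(AMPY,D)=9, d(AMPY,K)=13, d(AMPY,W)=12
step 4: merge (AMPY,D) at d=9; branch lengths AMPY→11/8, D→9/2; new cluster ADMPY
  updated: d(ADMPY,K)=64/5, d(ADMPY,W)=57/5
step 5: merge (ADMPY,W) at d=57/5; branch lengths ADMPY→6/5, W→57/10; new cluster ADMPWY
  updated: d(ADMPWY,K)=40/3
step 6: merge (ADMPWY,K) at d=40/3; branch lengths ADMPWY→29/30, K→20/3; new cluster ADKMPWY
final tree: (((((A:1/2,M:1/2):21/8,(P:1/2,Y:1/2):21/8):11/8,D:9/2):6/5,W:57/10):29/30,K:20/3)
total length: 3319/120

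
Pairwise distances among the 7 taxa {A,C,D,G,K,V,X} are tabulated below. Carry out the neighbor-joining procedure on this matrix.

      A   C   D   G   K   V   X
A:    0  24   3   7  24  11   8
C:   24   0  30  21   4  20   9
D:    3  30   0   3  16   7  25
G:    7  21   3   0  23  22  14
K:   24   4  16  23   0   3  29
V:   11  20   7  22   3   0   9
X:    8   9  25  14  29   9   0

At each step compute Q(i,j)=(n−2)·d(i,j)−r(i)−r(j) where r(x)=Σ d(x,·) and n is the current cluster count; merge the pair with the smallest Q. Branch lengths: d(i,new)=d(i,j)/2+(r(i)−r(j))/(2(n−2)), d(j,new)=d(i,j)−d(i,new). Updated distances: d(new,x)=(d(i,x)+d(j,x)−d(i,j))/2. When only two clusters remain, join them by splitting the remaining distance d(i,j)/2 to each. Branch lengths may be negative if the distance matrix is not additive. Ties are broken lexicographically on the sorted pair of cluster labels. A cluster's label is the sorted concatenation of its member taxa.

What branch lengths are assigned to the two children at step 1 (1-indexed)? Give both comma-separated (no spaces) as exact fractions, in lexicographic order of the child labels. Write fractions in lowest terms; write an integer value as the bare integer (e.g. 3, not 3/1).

step 1: merge (C,K) at d=4, Q=-187; branch lengths C→29/10, K→11/10; new cluster CK
  updated: d(A,CK)=22, d(CK,D)=21, d(CK,G)=20, d(CK,V)=19/2, d(CK,X)=17
step 2: merge (D,G) at d=3, Q=-113; branch lengths D→5/8, G→19/8; new cluster DG
  updated: d(A,DG)=7/2, d(CK,DG)=19, d(DG,V)=13, d(DG,X)=18
step 3: merge (A,DG) at d=7/2, Q=-175/2; branch lengths A→1/4, DG→13/4; new cluster ADG
  updated: d(ADG,CK)=75/4, d(ADG,V)=41/4, d(ADG,X)=45/4
step 4: merge (ADG,X) at d=45/4, Q=-55; branch lengths ADG→51/8, X→39/8; new cluster ADGX
  updated: d(ADGX,CK)=49/4, d(ADGX,V)=4
step 5: merge (ADGX,CK) at d=49/4, Q=-103/4; branch lengths ADGX→27/8, CK→71/8; new cluster ACDGKX
  updated: d(ACDGKX,V)=5/8
step 6: merge (ACDGKX,V) at d=5/8; branch lengths ACDGKX→5/16, V→5/16; new cluster ACDGKVX
final tree: ((((A:1/4,(D:5/8,G:19/8):13/4):51/8,X:39/8):27/8,(C:29/10,K:11/10):71/8):5/16,V:5/16)
total length: 277/8

29/10,11/10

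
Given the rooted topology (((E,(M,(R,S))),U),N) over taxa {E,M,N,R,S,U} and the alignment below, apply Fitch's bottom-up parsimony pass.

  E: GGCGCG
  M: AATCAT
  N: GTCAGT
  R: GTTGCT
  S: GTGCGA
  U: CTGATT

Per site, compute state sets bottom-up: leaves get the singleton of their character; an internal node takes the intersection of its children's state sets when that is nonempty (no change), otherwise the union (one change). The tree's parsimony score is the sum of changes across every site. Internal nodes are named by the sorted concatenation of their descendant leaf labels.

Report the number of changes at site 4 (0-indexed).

site 0, node RS: R={G} ∩ S={G} → {G} (+0)
site 0, node MRS: M={A} ∪ RS={G} → {A,G} (+1)
site 0, node EMRS: E={G} ∩ MRS={A,G} → {G} (+0)
site 0, node EMRSU: EMRS={G} ∪ U={C} → {C,G} (+1)
site 0, node EMNRSU: EMRSU={C,G} ∩ N={G} → {G} (+0)
site 1, node RS: R={T} ∩ S={T} → {T} (+0)
site 1, node MRS: M={A} ∪ RS={T} → {A,T} (+1)
site 1, node EMRS: E={G} ∪ MRS={A,T} → {A,G,T} (+1)
site 1, node EMRSU: EMRS={A,G,T} ∩ U={T} → {T} (+0)
site 1, node EMNRSU: EMRSU={T} ∩ N={T} → {T} (+0)
site 2, node RS: R={T} ∪ S={G} → {G,T} (+1)
site 2, node MRS: M={T} ∩ RS={G,T} → {T} (+0)
site 2, node EMRS: E={C} ∪ MRS={T} → {C,T} (+1)
site 2, node EMRSU: EMRS={C,T} ∪ U={G} → {C,G,T} (+1)
site 2, node EMNRSU: EMRSU={C,G,T} ∩ N={C} → {C} (+0)
site 3, node RS: R={G} ∪ S={C} → {C,G} (+1)
site 3, node MRS: M={C} ∩ RS={C,G} → {C} (+0)
site 3, node EMRS: E={G} ∪ MRS={C} → {C,G} (+1)
site 3, node EMRSU: EMRS={C,G} ∪ U={A} → {A,C,G} (+1)
site 3, node EMNRSU: EMRSU={A,C,G} ∩ N={A} → {A} (+0)
site 4, node RS: R={C} ∪ S={G} → {C,G} (+1)
site 4, node MRS: M={A} ∪ RS={C,G} → {A,C,G} (+1)
site 4, node EMRS: E={C} ∩ MRS={A,C,G} → {C} (+0)
site 4, node EMRSU: EMRS={C} ∪ U={T} → {C,T} (+1)
site 4, node EMNRSU: EMRSU={C,T} ∪ N={G} → {C,G,T} (+1)
site 5, node RS: R={T} ∪ S={A} → {A,T} (+1)
site 5, node MRS: M={T} ∩ RS={A,T} → {T} (+0)
site 5, node EMRS: E={G} ∪ MRS={T} → {G,T} (+1)
site 5, node EMRSU: EMRS={G,T} ∩ U={T} → {T} (+0)
site 5, node EMNRSU: EMRSU={T} ∩ N={T} → {T} (+0)
per-site changes: [2, 2, 3, 3, 4, 2]; total = 16

4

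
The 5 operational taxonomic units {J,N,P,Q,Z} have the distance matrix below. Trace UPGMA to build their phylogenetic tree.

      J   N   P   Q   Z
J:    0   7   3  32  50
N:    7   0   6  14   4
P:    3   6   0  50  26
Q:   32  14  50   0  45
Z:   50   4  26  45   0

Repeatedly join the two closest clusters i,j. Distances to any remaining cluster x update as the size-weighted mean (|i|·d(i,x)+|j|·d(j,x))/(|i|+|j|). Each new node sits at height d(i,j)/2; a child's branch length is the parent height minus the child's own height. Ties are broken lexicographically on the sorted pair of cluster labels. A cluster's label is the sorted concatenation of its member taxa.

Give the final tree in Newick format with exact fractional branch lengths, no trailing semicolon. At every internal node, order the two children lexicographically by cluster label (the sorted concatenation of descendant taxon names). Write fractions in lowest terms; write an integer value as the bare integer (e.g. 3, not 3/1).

(((J:3/2,P:3/2):77/8,(N:2,Z:2):73/8):13/2,Q:141/8)

step 1: merge (J,P) at d=3; branch lengths J→3/2, P→3/2; new cluster JP
  updated: d(JP,N)=13/2, d(JP,Q)=41, d(JP,Z)=38
step 2: merge (N,Z) at d=4; branch lengths N→2, Z→2; new cluster NZ
  updated: d(JP,NZ)=89/4, d(NZ,Q)=59/2
step 3: merge (JP,NZ) at d=89/4; branch lengths JP→77/8, NZ→73/8; new cluster JNPZ
  updated: d(JNPZ,Q)=141/4
step 4: merge (JNPZ,Q) at d=141/4; branch lengths JNPZ→13/2, Q→141/8; new cluster JNPQZ
final tree: (((J:3/2,P:3/2):77/8,(N:2,Z:2):73/8):13/2,Q:141/8)
total length: 399/8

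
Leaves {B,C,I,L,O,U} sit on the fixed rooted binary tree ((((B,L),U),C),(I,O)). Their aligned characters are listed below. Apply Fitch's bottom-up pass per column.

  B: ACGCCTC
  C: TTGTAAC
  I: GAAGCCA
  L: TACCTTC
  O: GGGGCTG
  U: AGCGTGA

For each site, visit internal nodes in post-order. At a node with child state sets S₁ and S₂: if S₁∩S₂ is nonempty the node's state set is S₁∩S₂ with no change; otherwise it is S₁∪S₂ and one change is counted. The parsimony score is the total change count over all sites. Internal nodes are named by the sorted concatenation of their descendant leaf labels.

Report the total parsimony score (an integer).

21

BL@0: {A} ∪ {T} = {A,T} (union, +1)
BLU@0: {A,T} ∩ {A} = {A} (intersection, +0)
BCLU@0: {A} ∪ {T} = {A,T} (union, +1)
IO@0: {G} ∩ {G} = {G} (intersection, +0)
BCILOU@0: {A,T} ∪ {G} = {A,G,T} (union, +1)
BL@1: {C} ∪ {A} = {A,C} (union, +1)
BLU@1: {A,C} ∪ {G} = {A,C,G} (union, +1)
BCLU@1: {A,C,G} ∪ {T} = {A,C,G,T} (union, +1)
IO@1: {A} ∪ {G} = {A,G} (union, +1)
BCILOU@1: {A,C,G,T} ∩ {A,G} = {A,G} (intersection, +0)
BL@2: {G} ∪ {C} = {C,G} (union, +1)
BLU@2: {C,G} ∩ {C} = {C} (intersection, +0)
BCLU@2: {C} ∪ {G} = {C,G} (union, +1)
IO@2: {A} ∪ {G} = {A,G} (union, +1)
BCILOU@2: {C,G} ∩ {A,G} = {G} (intersection, +0)
BL@3: {C} ∩ {C} = {C} (intersection, +0)
BLU@3: {C} ∪ {G} = {C,G} (union, +1)
BCLU@3: {C,G} ∪ {T} = {C,G,T} (union, +1)
IO@3: {G} ∩ {G} = {G} (intersection, +0)
BCILOU@3: {C,G,T} ∩ {G} = {G} (intersection, +0)
BL@4: {C} ∪ {T} = {C,T} (union, +1)
BLU@4: {C,T} ∩ {T} = {T} (intersection, +0)
BCLU@4: {T} ∪ {A} = {A,T} (union, +1)
IO@4: {C} ∩ {C} = {C} (intersection, +0)
BCILOU@4: {A,T} ∪ {C} = {A,C,T} (union, +1)
BL@5: {T} ∩ {T} = {T} (intersection, +0)
BLU@5: {T} ∪ {G} = {G,T} (union, +1)
BCLU@5: {G,T} ∪ {A} = {A,G,T} (union, +1)
IO@5: {C} ∪ {T} = {C,T} (union, +1)
BCILOU@5: {A,G,T} ∩ {C,T} = {T} (intersection, +0)
BL@6: {C} ∩ {C} = {C} (intersection, +0)
BLU@6: {C} ∪ {A} = {A,C} (union, +1)
BCLU@6: {A,C} ∩ {C} = {C} (intersection, +0)
IO@6: {A} ∪ {G} = {A,G} (union, +1)
BCILOU@6: {C} ∪ {A,G} = {A,C,G} (union, +1)
per-site changes: [3, 4, 3, 2, 3, 3, 3]; total = 21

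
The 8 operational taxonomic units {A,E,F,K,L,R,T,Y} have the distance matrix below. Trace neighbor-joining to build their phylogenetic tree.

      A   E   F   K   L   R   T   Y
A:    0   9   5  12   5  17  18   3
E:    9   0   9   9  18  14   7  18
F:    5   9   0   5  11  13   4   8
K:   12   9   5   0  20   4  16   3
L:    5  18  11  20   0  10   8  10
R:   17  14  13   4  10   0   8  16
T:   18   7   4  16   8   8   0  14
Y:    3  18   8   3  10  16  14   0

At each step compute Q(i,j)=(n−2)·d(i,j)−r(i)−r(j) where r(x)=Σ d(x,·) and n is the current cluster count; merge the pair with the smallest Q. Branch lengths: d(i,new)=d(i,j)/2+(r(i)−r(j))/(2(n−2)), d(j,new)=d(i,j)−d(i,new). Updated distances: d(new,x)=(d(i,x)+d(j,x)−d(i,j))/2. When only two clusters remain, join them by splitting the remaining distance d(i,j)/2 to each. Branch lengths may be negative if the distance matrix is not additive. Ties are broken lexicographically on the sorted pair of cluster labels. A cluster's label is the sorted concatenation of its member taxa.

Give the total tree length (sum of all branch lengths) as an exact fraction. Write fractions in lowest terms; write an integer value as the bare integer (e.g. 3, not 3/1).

1. join K+R (d=4, Q=-127) ⇒ KR; edges |K|=11/12, |R|=37/12
  updated: d(A,KR)=25/2, d(E,KR)=19/2, d(F,KR)=7, d(KR,L)=13, d(KR,T)=10, d(KR,Y)=15/2
2. join A+Y (d=3, Q=-98) ⇒ AY; edges |A|=7/10, |Y|=23/10
  updated: d(AY,E)=12, d(AY,F)=5, d(AY,KR)=17/2, d(AY,L)=6, d(AY,T)=29/2
3. join AY+L (d=6, Q=-78) ⇒ ALY; edges |AY|=7/4, |L|=17/4
  updated: d(ALY,E)=12, d(ALY,F)=5, d(ALY,KR)=31/4, d(ALY,T)=33/4
4. join E+T (d=7, Q=-183/4) ⇒ ET; edges |E|=39/8, |T|=17/8
  updated: d(ALY,ET)=53/8, d(ET,F)=3, d(ET,KR)=25/4
5. join ALY+KR (d=31/4, Q=-199/8) ⇒ AKLRY; edges |ALY|=111/32, |KR|=137/32
  updated: d(AKLRY,ET)=41/16, d(AKLRY,F)=17/8
6. join AKLRY+ET (d=41/16, Q=-123/16) ⇒ AEKLRTY; edges |AKLRY|=27/32, |ET|=55/32
  updated: d(AEKLRTY,F)=41/32
7. join AEKLRTY+F (d=41/32) ⇒ AEFKLRTY; edges |AEKLRTY|=41/64, |F|=41/64
final tree: (((((A:7/10,Y:23/10):7/4,L:17/4):111/32,(K:11/12,R:37/12):137/32):27/32,(E:39/8,T:17/8):55/32):41/64,F:41/64)
total length: 1011/32

1011/32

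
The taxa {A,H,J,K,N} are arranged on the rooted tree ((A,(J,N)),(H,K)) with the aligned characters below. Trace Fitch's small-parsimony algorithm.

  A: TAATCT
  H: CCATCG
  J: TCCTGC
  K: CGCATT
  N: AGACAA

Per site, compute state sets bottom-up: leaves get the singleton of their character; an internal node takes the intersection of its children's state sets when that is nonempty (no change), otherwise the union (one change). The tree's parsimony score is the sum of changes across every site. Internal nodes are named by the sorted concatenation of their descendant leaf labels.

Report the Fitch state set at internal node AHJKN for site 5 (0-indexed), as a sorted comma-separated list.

site 0, node JN: J={T} ∪ N={A} → {A,T} (+1)
site 0, node AJN: A={T} ∩ JN={A,T} → {T} (+0)
site 0, node HK: H={C} ∩ K={C} → {C} (+0)
site 0, node AHJKN: AJN={T} ∪ HK={C} → {C,T} (+1)
site 1, node JN: J={C} ∪ N={G} → {C,G} (+1)
site 1, node AJN: A={A} ∪ JN={C,G} → {A,C,G} (+1)
site 1, node HK: H={C} ∪ K={G} → {C,G} (+1)
site 1, node AHJKN: AJN={A,C,G} ∩ HK={C,G} → {C,G} (+0)
site 2, node JN: J={C} ∪ N={A} → {A,C} (+1)
site 2, node AJN: A={A} ∩ JN={A,C} → {A} (+0)
site 2, node HK: H={A} ∪ K={C} → {A,C} (+1)
site 2, node AHJKN: AJN={A} ∩ HK={A,C} → {A} (+0)
site 3, node JN: J={T} ∪ N={C} → {C,T} (+1)
site 3, node AJN: A={T} ∩ JN={C,T} → {T} (+0)
site 3, node HK: H={T} ∪ K={A} → {A,T} (+1)
site 3, node AHJKN: AJN={T} ∩ HK={A,T} → {T} (+0)
site 4, node JN: J={G} ∪ N={A} → {A,G} (+1)
site 4, node AJN: A={C} ∪ JN={A,G} → {A,C,G} (+1)
site 4, node HK: H={C} ∪ K={T} → {C,T} (+1)
site 4, node AHJKN: AJN={A,C,G} ∩ HK={C,T} → {C} (+0)
site 5, node JN: J={C} ∪ N={A} → {A,C} (+1)
site 5, node AJN: A={T} ∪ JN={A,C} → {A,C,T} (+1)
site 5, node HK: H={G} ∪ K={T} → {G,T} (+1)
site 5, node AHJKN: AJN={A,C,T} ∩ HK={G,T} → {T} (+0)
per-site changes: [2, 3, 2, 2, 3, 3]; total = 15

T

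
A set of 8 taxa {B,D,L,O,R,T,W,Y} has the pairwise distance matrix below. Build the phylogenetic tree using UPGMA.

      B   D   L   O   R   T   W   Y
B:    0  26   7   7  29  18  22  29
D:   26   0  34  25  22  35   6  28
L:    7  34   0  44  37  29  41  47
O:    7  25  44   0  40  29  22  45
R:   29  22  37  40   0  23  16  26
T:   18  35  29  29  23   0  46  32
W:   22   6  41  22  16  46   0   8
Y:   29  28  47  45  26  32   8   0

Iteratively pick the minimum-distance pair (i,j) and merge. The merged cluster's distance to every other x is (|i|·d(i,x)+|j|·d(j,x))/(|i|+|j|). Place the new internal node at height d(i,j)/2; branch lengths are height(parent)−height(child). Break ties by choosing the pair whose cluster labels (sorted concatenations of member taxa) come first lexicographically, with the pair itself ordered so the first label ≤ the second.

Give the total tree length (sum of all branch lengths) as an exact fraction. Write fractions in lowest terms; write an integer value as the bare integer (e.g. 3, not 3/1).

iteration 1: select D,W (d=6); attach at lengths (3, 3); label the merged cluster DW
  updated: d(B,DW)=24, d(DW,L)=75/2, d(DW,O)=47/2, d(DW,R)=19, d(DW,T)=81/2, d(DW,Y)=18
iteration 2: select B,L (d=7); attach at lengths (7/2, 7/2); label the merged cluster BL
  updated: d(BL,DW)=123/4, d(BL,O)=51/2, d(BL,R)=33, d(BL,T)=47/2, d(BL,Y)=38
iteration 3: select DW,Y (d=18); attach at lengths (6, 9); label the merged cluster DWY
  updated: d(BL,DWY)=199/6, d(DWY,O)=92/3, d(DWY,R)=64/3, d(DWY,T)=113/3
iteration 4: select DWY,R (d=64/3); attach at lengths (5/3, 32/3); label the merged cluster DRWY
  updated: d(BL,DRWY)=265/8, d(DRWY,O)=33, d(DRWY,T)=34
iteration 5: select BL,T (d=47/2); attach at lengths (33/4, 47/4); label the merged cluster BLT
  updated: d(BLT,DRWY)=401/12, d(BLT,O)=80/3
iteration 6: select BLT,O (d=80/3); attach at lengths (19/12, 40/3); label the merged cluster BLOT
  updated: d(BLOT,DRWY)=533/16
iteration 7: select BLOT,DRWY (d=533/16); attach at lengths (319/96, 575/96); label the merged cluster BDLORTWY
final tree: ((((B:7/2,L:7/2):33/4,T:47/4):19/12,O:40/3):319/96,(((D:3,W:3):6,Y:9):5/3,R:32/3):575/96)
total length: 1353/16

1353/16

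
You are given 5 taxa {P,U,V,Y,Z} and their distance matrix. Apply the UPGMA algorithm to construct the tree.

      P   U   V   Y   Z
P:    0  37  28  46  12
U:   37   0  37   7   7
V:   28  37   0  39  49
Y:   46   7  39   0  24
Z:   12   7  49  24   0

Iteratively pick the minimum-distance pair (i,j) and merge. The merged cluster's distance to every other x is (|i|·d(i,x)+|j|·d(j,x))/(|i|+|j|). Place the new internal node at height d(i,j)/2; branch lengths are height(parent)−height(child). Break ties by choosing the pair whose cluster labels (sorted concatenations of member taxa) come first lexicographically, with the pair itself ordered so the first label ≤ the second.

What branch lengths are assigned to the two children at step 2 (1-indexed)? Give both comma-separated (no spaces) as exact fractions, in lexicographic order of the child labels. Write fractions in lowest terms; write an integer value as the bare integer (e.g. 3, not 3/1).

6,6

iteration 1: select U,Y (d=7); attach at lengths (7/2, 7/2); label the merged cluster UY
  updated: d(P,UY)=83/2, d(UY,V)=38, d(UY,Z)=31/2
iteration 2: select P,Z (d=12); attach at lengths (6, 6); label the merged cluster PZ
  updated: d(PZ,UY)=57/2, d(PZ,V)=77/2
iteration 3: select PZ,UY (d=57/2); attach at lengths (33/4, 43/4); label the merged cluster PUYZ
  updated: d(PUYZ,V)=153/4
iteration 4: select PUYZ,V (d=153/4); attach at lengths (39/8, 153/8); label the merged cluster PUVYZ
final tree: (((P:6,Z:6):33/4,(U:7/2,Y:7/2):43/4):39/8,V:153/8)
total length: 62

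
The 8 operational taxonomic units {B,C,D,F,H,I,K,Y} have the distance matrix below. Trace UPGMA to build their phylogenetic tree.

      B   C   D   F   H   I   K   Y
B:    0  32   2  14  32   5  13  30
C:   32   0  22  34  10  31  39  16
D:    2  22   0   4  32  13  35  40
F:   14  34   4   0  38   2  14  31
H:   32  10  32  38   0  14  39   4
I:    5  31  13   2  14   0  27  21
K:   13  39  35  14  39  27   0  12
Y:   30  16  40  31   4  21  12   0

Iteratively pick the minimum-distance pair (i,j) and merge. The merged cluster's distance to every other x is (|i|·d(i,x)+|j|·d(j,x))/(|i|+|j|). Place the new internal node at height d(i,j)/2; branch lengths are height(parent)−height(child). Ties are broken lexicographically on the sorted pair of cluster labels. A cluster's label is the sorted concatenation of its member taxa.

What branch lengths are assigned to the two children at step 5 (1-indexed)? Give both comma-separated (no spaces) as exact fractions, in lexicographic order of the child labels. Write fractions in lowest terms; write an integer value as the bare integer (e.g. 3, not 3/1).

13/2,9/2

1. join B+D (d=2) ⇒ BD; edges |B|=1, |D|=1
  updated: d(BD,C)=27, d(BD,F)=9, d(BD,H)=32, d(BD,I)=9, d(BD,K)=24, d(BD,Y)=35
2. join F+I (d=2) ⇒ FI; edges |F|=1, |I|=1
  updated: d(BD,FI)=9, d(C,FI)=65/2, d(FI,H)=26, d(FI,K)=41/2, d(FI,Y)=26
3. join H+Y (d=4) ⇒ HY; edges |H|=2, |Y|=2
  updated: d(BD,HY)=67/2, d(C,HY)=13, d(FI,HY)=26, d(HY,K)=51/2
4. join BD+FI (d=9) ⇒ BDFI; edges |BD|=7/2, |FI|=7/2
  updated: d(BDFI,C)=119/4, d(BDFI,HY)=119/4, d(BDFI,K)=89/4
5. join C+HY (d=13) ⇒ CHY; edges |C|=13/2, |HY|=9/2
  updated: d(BDFI,CHY)=119/4, d(CHY,K)=30
6. join BDFI+K (d=89/4) ⇒ BDFIK; edges |BDFI|=53/8, |K|=89/8
  updated: d(BDFIK,CHY)=149/5
7. join BDFIK+CHY (d=149/5) ⇒ BCDFHIKY; edges |BDFIK|=151/40, |CHY|=42/5
final tree: ((((B:1,D:1):7/2,(F:1,I:1):7/2):53/8,K:89/8):151/40,(C:13/2,(H:2,Y:2):9/2):42/5)
total length: 2237/40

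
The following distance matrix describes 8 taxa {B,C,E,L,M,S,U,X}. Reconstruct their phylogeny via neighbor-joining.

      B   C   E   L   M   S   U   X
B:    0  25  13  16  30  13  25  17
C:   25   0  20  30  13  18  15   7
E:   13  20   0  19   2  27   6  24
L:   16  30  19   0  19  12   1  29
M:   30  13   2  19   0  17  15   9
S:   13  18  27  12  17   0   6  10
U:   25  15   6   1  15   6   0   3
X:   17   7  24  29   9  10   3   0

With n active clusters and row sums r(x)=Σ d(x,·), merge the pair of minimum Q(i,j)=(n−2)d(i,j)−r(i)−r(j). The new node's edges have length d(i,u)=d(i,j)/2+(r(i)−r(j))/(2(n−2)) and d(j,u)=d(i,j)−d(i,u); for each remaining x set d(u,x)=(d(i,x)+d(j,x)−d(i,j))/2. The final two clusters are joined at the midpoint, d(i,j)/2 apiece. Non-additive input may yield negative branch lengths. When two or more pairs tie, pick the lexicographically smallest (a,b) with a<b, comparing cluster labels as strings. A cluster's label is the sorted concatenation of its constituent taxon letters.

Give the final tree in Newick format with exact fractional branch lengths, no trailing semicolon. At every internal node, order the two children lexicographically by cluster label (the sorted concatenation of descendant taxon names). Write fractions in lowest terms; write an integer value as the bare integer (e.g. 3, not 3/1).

iteration 1: select E,M (d=2, Q=-204); attach at lengths (3/2, 1/2); label the merged cluster EM
  updated: d(B,EM)=41/2, d(C,EM)=31/2, d(EM,L)=18, d(EM,S)=21, d(EM,U)=19/2, d(EM,X)=31/2
iteration 2: select L,U (d=1, Q=-321/2); attach at lengths (103/20, -83/20); label the merged cluster LU
  updated: d(B,LU)=20, d(C,LU)=22, d(EM,LU)=53/4, d(LU,S)=17/2, d(LU,X)=31/2
iteration 3: select C,X (d=7, Q=-249/2); attach at lengths (101/16, 11/16); label the merged cluster CX
  updated: d(B,CX)=35/2, d(CX,EM)=12, d(CX,LU)=61/4, d(CX,S)=21/2
iteration 4: select CX,EM (d=12, Q=-86); attach at lengths (49/12, 95/12); label the merged cluster CEMX
  updated: d(B,CEMX)=13, d(CEMX,LU)=33/4, d(CEMX,S)=39/4
iteration 5: select B,S (d=13, Q=-205/4); attach at lengths (163/16, 45/16); label the merged cluster BS
  updated: d(BS,CEMX)=39/8, d(BS,LU)=31/4
iteration 6: select BS,CEMX (d=39/8, Q=-167/8); attach at lengths (35/16, 43/16); label the merged cluster BCEMSX
  updated: d(BCEMSX,LU)=89/16
iteration 7: select BCEMSX,LU (d=89/16); attach at lengths (89/32, 89/32); label the merged cluster BCELMSUX
final tree: (((B:163/16,S:45/16):35/16,((C:101/16,X:11/16):49/12,(E:3/2,M:1/2):95/12):43/16):89/32,(L:103/20,U:-83/20):89/32)
total length: 727/16

(((B:163/16,S:45/16):35/16,((C:101/16,X:11/16):49/12,(E:3/2,M:1/2):95/12):43/16):89/32,(L:103/20,U:-83/20):89/32)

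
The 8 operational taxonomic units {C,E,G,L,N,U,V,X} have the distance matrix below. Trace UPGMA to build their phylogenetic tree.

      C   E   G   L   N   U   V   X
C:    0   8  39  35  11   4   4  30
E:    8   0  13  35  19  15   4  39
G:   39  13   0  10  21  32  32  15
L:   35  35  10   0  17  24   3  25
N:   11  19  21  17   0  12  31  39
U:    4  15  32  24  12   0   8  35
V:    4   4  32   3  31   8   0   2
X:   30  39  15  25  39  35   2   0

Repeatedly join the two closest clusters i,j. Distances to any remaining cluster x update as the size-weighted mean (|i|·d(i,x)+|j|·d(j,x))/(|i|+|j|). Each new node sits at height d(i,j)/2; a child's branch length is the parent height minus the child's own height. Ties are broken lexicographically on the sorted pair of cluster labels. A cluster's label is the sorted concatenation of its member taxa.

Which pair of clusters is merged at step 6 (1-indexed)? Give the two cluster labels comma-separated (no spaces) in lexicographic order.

step 1: merge (V,X) at d=2; branch lengths V→1, X→1; new cluster VX
  updated: d(C,VX)=17, d(E,VX)=43/2, d(G,VX)=47/2, d(L,VX)=14, d(N,VX)=35, d(U,VX)=43/2
step 2: merge (C,U) at d=4; branch lengths C→2, U→2; new cluster CU
  updated: d(CU,E)=23/2, d(CU,G)=71/2, d(CU,L)=59/2, d(CU,N)=23/2, d(CU,VX)=77/4
step 3: merge (G,L) at d=10; branch lengths G→5, L→5; new cluster GL
  updated: d(CU,GL)=65/2, d(E,GL)=24, d(GL,N)=19, d(GL,VX)=75/4
step 4: merge (CU,E) at d=23/2; branch lengths CU→15/4, E→23/4; new cluster CEU
  updated: d(CEU,GL)=89/3, d(CEU,N)=14, d(CEU,VX)=20
step 5: merge (CEU,N) at d=14; branch lengths CEU→5/4, N→7; new cluster CENU
  updated: d(CENU,GL)=27, d(CENU,VX)=95/4
step 6: merge (GL,VX) at d=75/4; branch lengths GL→35/8, VX→67/8; new cluster GLVX
  updated: d(CENU,GLVX)=203/8
step 7: merge (CENU,GLVX) at d=203/8; branch lengths CENU→91/16, GLVX→53/16; new cluster CEGLNUVX
final tree: ((((C:2,U:2):15/4,E:23/4):5/4,N:7):91/16,((G:5,L:5):35/8,(V:1,X:1):67/8):53/16)
total length: 111/2

GL,VX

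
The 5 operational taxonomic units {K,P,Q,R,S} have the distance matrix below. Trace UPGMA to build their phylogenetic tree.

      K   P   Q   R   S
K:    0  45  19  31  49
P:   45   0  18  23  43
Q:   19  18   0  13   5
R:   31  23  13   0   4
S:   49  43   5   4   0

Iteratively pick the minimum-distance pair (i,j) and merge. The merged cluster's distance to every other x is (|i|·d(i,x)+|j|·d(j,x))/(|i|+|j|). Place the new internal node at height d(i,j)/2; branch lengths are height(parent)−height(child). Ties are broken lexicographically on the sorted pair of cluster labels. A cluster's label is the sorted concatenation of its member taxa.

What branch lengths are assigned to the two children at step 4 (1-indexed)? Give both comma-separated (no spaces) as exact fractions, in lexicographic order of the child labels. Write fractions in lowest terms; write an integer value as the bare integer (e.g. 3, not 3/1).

18,4

1. join R+S (d=4) ⇒ RS; edges |R|=2, |S|=2
  updated: d(K,RS)=40, d(P,RS)=33, d(Q,RS)=9
2. join Q+RS (d=9) ⇒ QRS; edges |Q|=9/2, |RS|=5/2
  updated: d(K,QRS)=33, d(P,QRS)=28
3. join P+QRS (d=28) ⇒ PQRS; edges |P|=14, |QRS|=19/2
  updated: d(K,PQRS)=36
4. join K+PQRS (d=36) ⇒ KPQRS; edges |K|=18, |PQRS|=4
final tree: (K:18,(P:14,(Q:9/2,(R:2,S:2):5/2):19/2):4)
total length: 113/2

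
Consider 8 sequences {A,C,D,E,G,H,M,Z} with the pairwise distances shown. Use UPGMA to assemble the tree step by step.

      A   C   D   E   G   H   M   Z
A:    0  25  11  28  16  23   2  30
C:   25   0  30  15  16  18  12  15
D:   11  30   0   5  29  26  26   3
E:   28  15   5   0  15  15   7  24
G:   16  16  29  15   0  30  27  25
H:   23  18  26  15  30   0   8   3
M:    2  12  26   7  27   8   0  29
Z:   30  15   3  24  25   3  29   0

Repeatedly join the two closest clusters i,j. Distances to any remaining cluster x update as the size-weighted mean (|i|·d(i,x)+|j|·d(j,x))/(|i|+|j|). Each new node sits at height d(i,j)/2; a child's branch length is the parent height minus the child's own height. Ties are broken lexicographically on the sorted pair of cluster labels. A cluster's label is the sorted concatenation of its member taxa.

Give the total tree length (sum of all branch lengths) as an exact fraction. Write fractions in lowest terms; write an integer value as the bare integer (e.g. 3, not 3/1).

1. join A+M (d=2) ⇒ AM; edges |A|=1, |M|=1
  updated: d(AM,C)=37/2, d(AM,D)=37/2, d(AM,E)=35/2, d(AM,G)=43/2, d(AM,H)=31/2, d(AM,Z)=59/2
2. join D+Z (d=3) ⇒ DZ; edges |D|=3/2, |Z|=3/2
  updated: d(AM,DZ)=24, d(C,DZ)=45/2, d(DZ,E)=29/2, d(DZ,G)=27, d(DZ,H)=29/2
3. join DZ+E (d=29/2) ⇒ DEZ; edges |DZ|=23/4, |E|=29/4
  updated: d(AM,DEZ)=131/6, d(C,DEZ)=20, d(DEZ,G)=23, d(DEZ,H)=44/3
4. join DEZ+H (d=44/3) ⇒ DEHZ; edges |DEZ|=1/12, |H|=22/3
  updated: d(AM,DEHZ)=81/4, d(C,DEHZ)=39/2, d(DEHZ,G)=99/4
5. join C+G (d=16) ⇒ CG; edges |C|=8, |G|=8
  updated: d(AM,CG)=20, d(CG,DEHZ)=177/8
6. join AM+CG (d=20) ⇒ ACGM; edges |AM|=9, |CG|=2
  updated: d(ACGM,DEHZ)=339/16
7. join ACGM+DEHZ (d=339/16) ⇒ ACDEGHMZ; edges |ACGM|=19/32, |DEHZ|=313/96
final tree: (((A:1,M:1):9,(C:8,G:8):2):19/32,(((D:3/2,Z:3/2):23/4,E:29/4):1/12,H:22/3):313/96)
total length: 2701/48

2701/48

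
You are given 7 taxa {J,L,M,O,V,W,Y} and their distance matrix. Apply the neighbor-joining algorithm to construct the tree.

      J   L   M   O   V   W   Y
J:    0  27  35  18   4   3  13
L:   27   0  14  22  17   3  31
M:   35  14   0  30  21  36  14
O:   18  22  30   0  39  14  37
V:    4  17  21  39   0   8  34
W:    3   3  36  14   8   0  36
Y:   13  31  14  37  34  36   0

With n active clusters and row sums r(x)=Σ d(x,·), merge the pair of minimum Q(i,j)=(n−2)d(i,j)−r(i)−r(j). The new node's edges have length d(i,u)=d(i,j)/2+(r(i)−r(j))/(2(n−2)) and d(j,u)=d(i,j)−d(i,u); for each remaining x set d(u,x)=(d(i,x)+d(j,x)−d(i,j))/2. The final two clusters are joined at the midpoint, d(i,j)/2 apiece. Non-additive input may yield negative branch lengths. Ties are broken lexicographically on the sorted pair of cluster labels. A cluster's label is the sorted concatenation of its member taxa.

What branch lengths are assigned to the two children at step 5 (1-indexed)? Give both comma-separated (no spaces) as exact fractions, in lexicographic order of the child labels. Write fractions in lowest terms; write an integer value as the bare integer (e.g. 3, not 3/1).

91/32,121/32

1. join M+Y (d=14, Q=-245) ⇒ MY; edges |M|=11/2, |Y|=17/2
  updated: d(J,MY)=17, d(L,MY)=31/2, d(MY,O)=53/2, d(MY,V)=41/2, d(MY,W)=29
2. join J+V (d=4, Q=-283/2) ⇒ JV; edges |J|=-7/16, |V|=71/16
  updated: d(JV,L)=20, d(JV,MY)=67/4, d(JV,O)=53/2, d(JV,W)=7/2
3. join JV+W (d=7/2, Q=-423/4) ⇒ JVW; edges |JV|=37/8, |W|=-9/8
  updated: d(JVW,L)=39/4, d(JVW,MY)=169/8, d(JVW,O)=37/2
4. join JVW+O (d=37/2, Q=-635/8) ⇒ JOVW; edges |JVW|=155/32, |O|=437/32
  updated: d(JOVW,L)=53/8, d(JOVW,MY)=233/16
5. join JOVW+L (d=53/8, Q=-587/16) ⇒ JLOVW; edges |JOVW|=91/32, |L|=121/32
  updated: d(JLOVW,MY)=375/32
6. join JLOVW+MY (d=375/32) ⇒ JLMOVWY; edges |JLOVW|=375/64, |MY|=375/64
final tree: (((((J:-7/16,V:71/16):37/8,W:-9/8):155/32,O:437/32):91/32,L:121/32):375/64,(M:11/2,Y:17/2):375/64)
total length: 1867/32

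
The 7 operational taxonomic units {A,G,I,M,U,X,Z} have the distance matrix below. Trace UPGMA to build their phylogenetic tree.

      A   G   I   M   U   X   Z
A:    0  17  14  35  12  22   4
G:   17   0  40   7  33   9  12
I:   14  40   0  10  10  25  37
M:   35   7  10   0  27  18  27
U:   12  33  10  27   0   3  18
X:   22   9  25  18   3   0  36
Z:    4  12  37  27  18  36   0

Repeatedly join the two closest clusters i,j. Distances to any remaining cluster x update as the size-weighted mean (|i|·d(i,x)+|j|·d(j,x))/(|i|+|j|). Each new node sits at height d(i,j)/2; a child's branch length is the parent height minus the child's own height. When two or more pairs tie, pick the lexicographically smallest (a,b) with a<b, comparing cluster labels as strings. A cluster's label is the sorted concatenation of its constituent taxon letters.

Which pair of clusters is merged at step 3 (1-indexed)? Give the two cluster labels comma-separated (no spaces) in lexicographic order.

G,M

step 1: merge (U,X) at d=3; branch lengths U→3/2, X→3/2; new cluster UX
  updated: d(A,UX)=17, d(G,UX)=21, d(I,UX)=35/2, d(M,UX)=45/2, d(UX,Z)=27
step 2: merge (A,Z) at d=4; branch lengths A→2, Z→2; new cluster AZ
  updated: d(AZ,G)=29/2, d(AZ,I)=51/2, d(AZ,M)=31, d(AZ,UX)=22
step 3: merge (G,M) at d=7; branch lengths G→7/2, M→7/2; new cluster GM
  updated: d(AZ,GM)=91/4, d(GM,I)=25, d(GM,UX)=87/4
step 4: merge (I,UX) at d=35/2; branch lengths I→35/4, UX→29/4; new cluster IUX
  updated: d(AZ,IUX)=139/6, d(GM,IUX)=137/6
step 5: merge (AZ,GM) at d=91/4; branch lengths AZ→75/8, GM→63/8; new cluster AGMZ
  updated: d(AGMZ,IUX)=23
step 6: merge (AGMZ,IUX) at d=23; branch lengths AGMZ→1/8, IUX→11/4; new cluster AGIMUXZ
final tree: (((A:2,Z:2):75/8,(G:7/2,M:7/2):63/8):1/8,(I:35/4,(U:3/2,X:3/2):29/4):11/4)
total length: 401/8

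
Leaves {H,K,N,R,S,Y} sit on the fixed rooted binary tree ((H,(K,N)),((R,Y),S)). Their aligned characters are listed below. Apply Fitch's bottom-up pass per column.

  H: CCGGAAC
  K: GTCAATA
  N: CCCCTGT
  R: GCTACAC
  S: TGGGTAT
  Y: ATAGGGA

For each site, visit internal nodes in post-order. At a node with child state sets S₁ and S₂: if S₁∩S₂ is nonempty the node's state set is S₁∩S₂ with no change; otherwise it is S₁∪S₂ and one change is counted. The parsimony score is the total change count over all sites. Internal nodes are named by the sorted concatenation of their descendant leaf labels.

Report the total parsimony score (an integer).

24

KN@0: {G} ∪ {C} = {C,G} (union, +1)
HKN@0: {C} ∩ {C,G} = {C} (intersection, +0)
RY@0: {G} ∪ {A} = {A,G} (union, +1)
RSY@0: {A,G} ∪ {T} = {A,G,T} (union, +1)
HKNRSY@0: {C} ∪ {A,G,T} = {A,C,G,T} (union, +1)
KN@1: {T} ∪ {C} = {C,T} (union, +1)
HKN@1: {C} ∩ {C,T} = {C} (intersection, +0)
RY@1: {C} ∪ {T} = {C,T} (union, +1)
RSY@1: {C,T} ∪ {G} = {C,G,T} (union, +1)
HKNRSY@1: {C} ∩ {C,G,T} = {C} (intersection, +0)
KN@2: {C} ∩ {C} = {C} (intersection, +0)
HKN@2: {G} ∪ {C} = {C,G} (union, +1)
RY@2: {T} ∪ {A} = {A,T} (union, +1)
RSY@2: {A,T} ∪ {G} = {A,G,T} (union, +1)
HKNRSY@2: {C,G} ∩ {A,G,T} = {G} (intersection, +0)
KN@3: {A} ∪ {C} = {A,C} (union, +1)
HKN@3: {G} ∪ {A,C} = {A,C,G} (union, +1)
RY@3: {A} ∪ {G} = {A,G} (union, +1)
RSY@3: {A,G} ∩ {G} = {G} (intersection, +0)
HKNRSY@3: {A,C,G} ∩ {G} = {G} (intersection, +0)
KN@4: {A} ∪ {T} = {A,T} (union, +1)
HKN@4: {A} ∩ {A,T} = {A} (intersection, +0)
RY@4: {C} ∪ {G} = {C,G} (union, +1)
RSY@4: {C,G} ∪ {T} = {C,G,T} (union, +1)
HKNRSY@4: {A} ∪ {C,G,T} = {A,C,G,T} (union, +1)
KN@5: {T} ∪ {G} = {G,T} (union, +1)
HKN@5: {A} ∪ {G,T} = {A,G,T} (union, +1)
RY@5: {A} ∪ {G} = {A,G} (union, +1)
RSY@5: {A,G} ∩ {A} = {A} (intersection, +0)
HKNRSY@5: {A,G,T} ∩ {A} = {A} (intersection, +0)
KN@6: {A} ∪ {T} = {A,T} (union, +1)
HKN@6: {C} ∪ {A,T} = {A,C,T} (union, +1)
RY@6: {C} ∪ {A} = {A,C} (union, +1)
RSY@6: {A,C} ∪ {T} = {A,C,T} (union, +1)
HKNRSY@6: {A,C,T} ∩ {A,C,T} = {A,C,T} (intersection, +0)
per-site changes: [4, 3, 3, 3, 4, 3, 4]; total = 24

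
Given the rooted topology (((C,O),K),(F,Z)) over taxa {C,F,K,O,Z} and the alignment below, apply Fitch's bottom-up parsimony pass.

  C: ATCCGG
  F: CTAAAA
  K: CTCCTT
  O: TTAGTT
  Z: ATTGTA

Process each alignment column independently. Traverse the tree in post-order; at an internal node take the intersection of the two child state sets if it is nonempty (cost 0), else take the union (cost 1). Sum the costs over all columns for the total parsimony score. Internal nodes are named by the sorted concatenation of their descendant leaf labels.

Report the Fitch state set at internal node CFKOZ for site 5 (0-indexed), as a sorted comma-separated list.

A,T

site 0, node CO: C={A} ∪ O={T} → {A,T} (+1)
site 0, node CKO: CO={A,T} ∪ K={C} → {A,C,T} (+1)
site 0, node FZ: F={C} ∪ Z={A} → {A,C} (+1)
site 0, node CFKOZ: CKO={A,C,T} ∩ FZ={A,C} → {A,C} (+0)
site 1, node CO: C={T} ∩ O={T} → {T} (+0)
site 1, node CKO: CO={T} ∩ K={T} → {T} (+0)
site 1, node FZ: F={T} ∩ Z={T} → {T} (+0)
site 1, node CFKOZ: CKO={T} ∩ FZ={T} → {T} (+0)
site 2, node CO: C={C} ∪ O={A} → {A,C} (+1)
site 2, node CKO: CO={A,C} ∩ K={C} → {C} (+0)
site 2, node FZ: F={A} ∪ Z={T} → {A,T} (+1)
site 2, node CFKOZ: CKO={C} ∪ FZ={A,T} → {A,C,T} (+1)
site 3, node CO: C={C} ∪ O={G} → {C,G} (+1)
site 3, node CKO: CO={C,G} ∩ K={C} → {C} (+0)
site 3, node FZ: F={A} ∪ Z={G} → {A,G} (+1)
site 3, node CFKOZ: CKO={C} ∪ FZ={A,G} → {A,C,G} (+1)
site 4, node CO: C={G} ∪ O={T} → {G,T} (+1)
site 4, node CKO: CO={G,T} ∩ K={T} → {T} (+0)
site 4, node FZ: F={A} ∪ Z={T} → {A,T} (+1)
site 4, node CFKOZ: CKO={T} ∩ FZ={A,T} → {T} (+0)
site 5, node CO: C={G} ∪ O={T} → {G,T} (+1)
site 5, node CKO: CO={G,T} ∩ K={T} → {T} (+0)
site 5, node FZ: F={A} ∩ Z={A} → {A} (+0)
site 5, node CFKOZ: CKO={T} ∪ FZ={A} → {A,T} (+1)
per-site changes: [3, 0, 3, 3, 2, 2]; total = 13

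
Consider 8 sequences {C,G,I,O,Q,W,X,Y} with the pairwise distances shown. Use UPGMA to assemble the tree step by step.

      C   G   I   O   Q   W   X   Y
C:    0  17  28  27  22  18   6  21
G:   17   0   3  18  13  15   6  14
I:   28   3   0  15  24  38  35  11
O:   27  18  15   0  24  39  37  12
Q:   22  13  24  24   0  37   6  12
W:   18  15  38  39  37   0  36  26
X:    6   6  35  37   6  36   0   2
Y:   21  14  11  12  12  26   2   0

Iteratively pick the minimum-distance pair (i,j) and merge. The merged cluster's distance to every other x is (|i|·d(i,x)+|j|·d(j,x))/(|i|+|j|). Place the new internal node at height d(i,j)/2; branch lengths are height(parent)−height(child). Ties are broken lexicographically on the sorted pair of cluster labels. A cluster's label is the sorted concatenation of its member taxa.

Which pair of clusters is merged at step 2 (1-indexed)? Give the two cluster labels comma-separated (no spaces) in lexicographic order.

1. join X+Y (d=2) ⇒ XY; edges |X|=1, |Y|=1
  updated: d(C,XY)=27/2, d(G,XY)=10, d(I,XY)=23, d(O,XY)=49/2, d(Q,XY)=9, d(W,XY)=31
2. join G+I (d=3) ⇒ GI; edges |G|=3/2, |I|=3/2
  updated: d(C,GI)=45/2, d(GI,O)=33/2, d(GI,Q)=37/2, d(GI,W)=53/2, d(GI,XY)=33/2
3. join Q+XY (d=9) ⇒ QXY; edges |Q|=9/2, |XY|=7/2
  updated: d(C,QXY)=49/3, d(GI,QXY)=103/6, d(O,QXY)=73/3, d(QXY,W)=33
4. join C+QXY (d=49/3) ⇒ CQXY; edges |C|=49/6, |QXY|=11/3
  updated: d(CQXY,GI)=37/2, d(CQXY,O)=25, d(CQXY,W)=117/4
5. join GI+O (d=33/2) ⇒ GIO; edges |GI|=27/4, |O|=33/4
  updated: d(CQXY,GIO)=62/3, d(GIO,W)=92/3
6. join CQXY+GIO (d=62/3) ⇒ CGIOQXY; edges |CQXY|=13/6, |GIO|=25/12
  updated: d(CGIOQXY,W)=209/7
7. join CGIOQXY+W (d=209/7) ⇒ CGIOQWXY; edges |CGIOQXY|=193/42, |W|=209/14
final tree: (((C:49/6,(Q:9/2,(X:1,Y:1):7/2):11/3):13/6,((G:3/2,I:3/2):27/4,O:33/4):25/12):193/42,W:209/14)
total length: 1781/28

G,I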